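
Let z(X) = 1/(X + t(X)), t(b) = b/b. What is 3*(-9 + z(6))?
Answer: -186/7 ≈ -26.571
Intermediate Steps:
t(b) = 1
z(X) = 1/(1 + X) (z(X) = 1/(X + 1) = 1/(1 + X))
3*(-9 + z(6)) = 3*(-9 + 1/(1 + 6)) = 3*(-9 + 1/7) = 3*(-9 + ⅐) = 3*(-62/7) = -186/7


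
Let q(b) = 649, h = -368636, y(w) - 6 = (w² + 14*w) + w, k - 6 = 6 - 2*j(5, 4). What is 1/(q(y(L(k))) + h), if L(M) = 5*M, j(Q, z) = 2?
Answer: -1/367987 ≈ -2.7175e-6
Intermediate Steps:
k = 8 (k = 6 + (6 - 2*2) = 6 + (6 - 4) = 6 + 2 = 8)
y(w) = 6 + w² + 15*w (y(w) = 6 + ((w² + 14*w) + w) = 6 + (w² + 15*w) = 6 + w² + 15*w)
1/(q(y(L(k))) + h) = 1/(649 - 368636) = 1/(-367987) = -1/367987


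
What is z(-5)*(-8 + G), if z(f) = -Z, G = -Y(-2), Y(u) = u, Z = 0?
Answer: 0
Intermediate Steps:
G = 2 (G = -1*(-2) = 2)
z(f) = 0 (z(f) = -1*0 = 0)
z(-5)*(-8 + G) = 0*(-8 + 2) = 0*(-6) = 0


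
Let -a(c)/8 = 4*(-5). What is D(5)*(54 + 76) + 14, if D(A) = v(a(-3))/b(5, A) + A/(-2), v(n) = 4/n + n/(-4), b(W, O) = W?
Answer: -27007/20 ≈ -1350.3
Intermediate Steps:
a(c) = 160 (a(c) = -32*(-5) = -8*(-20) = 160)
v(n) = 4/n - n/4 (v(n) = 4/n + n*(-¼) = 4/n - n/4)
D(A) = -1599/200 - A/2 (D(A) = (4/160 - ¼*160)/5 + A/(-2) = (4*(1/160) - 40)*(⅕) + A*(-½) = (1/40 - 40)*(⅕) - A/2 = -1599/40*⅕ - A/2 = -1599/200 - A/2)
D(5)*(54 + 76) + 14 = (-1599/200 - ½*5)*(54 + 76) + 14 = (-1599/200 - 5/2)*130 + 14 = -2099/200*130 + 14 = -27287/20 + 14 = -27007/20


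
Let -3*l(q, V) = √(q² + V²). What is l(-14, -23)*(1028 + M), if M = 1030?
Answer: -3430*√29 ≈ -18471.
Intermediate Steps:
l(q, V) = -√(V² + q²)/3 (l(q, V) = -√(q² + V²)/3 = -√(V² + q²)/3)
l(-14, -23)*(1028 + M) = (-√((-23)² + (-14)²)/3)*(1028 + 1030) = -√(529 + 196)/3*2058 = -5*√29/3*2058 = -3430*√29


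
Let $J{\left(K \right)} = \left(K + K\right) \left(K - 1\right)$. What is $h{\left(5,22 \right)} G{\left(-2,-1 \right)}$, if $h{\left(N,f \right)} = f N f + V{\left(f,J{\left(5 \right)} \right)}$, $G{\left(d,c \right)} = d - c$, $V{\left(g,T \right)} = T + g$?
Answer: $-2482$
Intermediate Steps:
$J{\left(K \right)} = 2 K \left(-1 + K\right)$
$h{\left(N,f \right)} = 40 + f + N f^{2}$ ($h{\left(N,f \right)} = f N f + \left(2 \cdot 5 \left(-1 + 5\right) + f\right) = N f f + \left(2 \cdot 5 \cdot 4 + f\right) = N f^{2} + \left(40 + f\right) = 40 + f + N f^{2}$)
$h{\left(5,22 \right)} G{\left(-2,-1 \right)} = \left(40 + 22 + 5 \cdot 22^{2}\right) \left(-2 - -1\right) = \left(40 + 22 + 5 \cdot 484\right) \left(-2 + 1\right) = \left(40 + 22 + 2420\right) \left(-1\right) = 2482 \left(-1\right) = -2482$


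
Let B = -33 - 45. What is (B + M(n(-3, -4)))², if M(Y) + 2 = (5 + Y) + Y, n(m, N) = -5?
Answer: 7225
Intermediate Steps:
M(Y) = 3 + 2*Y (M(Y) = -2 + ((5 + Y) + Y) = -2 + (5 + 2*Y) = 3 + 2*Y)
B = -78
(B + M(n(-3, -4)))² = (-78 + (3 + 2*(-5)))² = (-78 + (3 - 10))² = (-78 - 7)² = (-85)² = 7225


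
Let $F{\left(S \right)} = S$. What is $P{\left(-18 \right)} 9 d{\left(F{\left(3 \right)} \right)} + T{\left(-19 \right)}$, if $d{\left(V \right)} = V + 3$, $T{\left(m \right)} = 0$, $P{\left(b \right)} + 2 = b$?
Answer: $-1080$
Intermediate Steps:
$P{\left(b \right)} = -2 + b$
$d{\left(V \right)} = 3 + V$
$P{\left(-18 \right)} 9 d{\left(F{\left(3 \right)} \right)} + T{\left(-19 \right)} = \left(-2 - 18\right) 9 \left(3 + 3\right) + 0 = - 20 \cdot 9 \cdot 6 + 0 = \left(-20\right) 54 + 0 = -1080 + 0 = -1080$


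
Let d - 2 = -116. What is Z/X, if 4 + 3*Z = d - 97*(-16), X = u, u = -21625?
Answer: -478/21625 ≈ -0.022104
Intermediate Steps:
d = -114 (d = 2 - 116 = -114)
X = -21625
Z = 478 (Z = -4/3 + (-114 - 97*(-16))/3 = -4/3 + (-114 + 1552)/3 = -4/3 + (⅓)*1438 = -4/3 + 1438/3 = 478)
Z/X = 478/(-21625) = 478*(-1/21625) = -478/21625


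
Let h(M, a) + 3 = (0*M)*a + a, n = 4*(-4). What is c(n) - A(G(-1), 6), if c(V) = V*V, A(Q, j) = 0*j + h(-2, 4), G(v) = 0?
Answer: 255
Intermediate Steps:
n = -16
h(M, a) = -3 + a (h(M, a) = -3 + ((0*M)*a + a) = -3 + (0*a + a) = -3 + (0 + a) = -3 + a)
A(Q, j) = 1 (A(Q, j) = 0*j + (-3 + 4) = 0 + 1 = 1)
c(V) = V**2
c(n) - A(G(-1), 6) = (-16)**2 - 1*1 = 256 - 1 = 255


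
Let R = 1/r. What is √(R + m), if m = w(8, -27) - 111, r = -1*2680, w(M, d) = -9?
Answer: I*√215472670/1340 ≈ 10.954*I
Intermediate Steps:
r = -2680
m = -120 (m = -9 - 111 = -120)
R = -1/2680 (R = 1/(-2680) = -1/2680 ≈ -0.00037313)
√(R + m) = √(-1/2680 - 120) = √(-321601/2680) = I*√215472670/1340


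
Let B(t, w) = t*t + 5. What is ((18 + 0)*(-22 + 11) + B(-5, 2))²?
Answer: 28224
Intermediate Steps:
B(t, w) = 5 + t² (B(t, w) = t² + 5 = 5 + t²)
((18 + 0)*(-22 + 11) + B(-5, 2))² = ((18 + 0)*(-22 + 11) + (5 + (-5)²))² = (18*(-11) + (5 + 25))² = (-198 + 30)² = (-168)² = 28224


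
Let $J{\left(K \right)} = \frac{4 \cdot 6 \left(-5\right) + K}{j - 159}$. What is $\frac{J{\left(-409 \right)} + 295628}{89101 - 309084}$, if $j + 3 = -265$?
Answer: $- \frac{126233685}{93932741} \approx -1.3439$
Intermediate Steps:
$j = -268$ ($j = -3 - 265 = -268$)
$J{\left(K \right)} = \frac{120}{427} - \frac{K}{427}$ ($J{\left(K \right)} = \frac{4 \cdot 6 \left(-5\right) + K}{-268 - 159} = \frac{24 \left(-5\right) + K}{-427} = \left(-120 + K\right) \left(- \frac{1}{427}\right) = \frac{120}{427} - \frac{K}{427}$)
$\frac{J{\left(-409 \right)} + 295628}{89101 - 309084} = \frac{\left(\frac{120}{427} - - \frac{409}{427}\right) + 295628}{89101 - 309084} = \frac{\left(\frac{120}{427} + \frac{409}{427}\right) + 295628}{-219983} = \left(\frac{529}{427} + 295628\right) \left(- \frac{1}{219983}\right) = \frac{126233685}{427} \left(- \frac{1}{219983}\right) = - \frac{126233685}{93932741}$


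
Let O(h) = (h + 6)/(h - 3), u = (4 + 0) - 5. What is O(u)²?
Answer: 25/16 ≈ 1.5625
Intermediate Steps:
u = -1 (u = 4 - 5 = -1)
O(h) = (6 + h)/(-3 + h)
O(u)² = ((6 - 1)/(-3 - 1))² = (5/(-4))² = (-¼*5)² = (-5/4)² = 25/16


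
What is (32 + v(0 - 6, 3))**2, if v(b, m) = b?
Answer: 676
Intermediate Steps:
(32 + v(0 - 6, 3))**2 = (32 + (0 - 6))**2 = (32 - 6)**2 = 26**2 = 676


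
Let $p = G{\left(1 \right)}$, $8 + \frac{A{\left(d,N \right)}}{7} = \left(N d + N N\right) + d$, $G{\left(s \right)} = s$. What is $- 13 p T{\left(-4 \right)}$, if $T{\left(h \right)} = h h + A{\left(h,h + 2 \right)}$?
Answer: $-208$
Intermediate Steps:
$A{\left(d,N \right)} = -56 + 7 d + 7 N^{2} + 7 N d$ ($A{\left(d,N \right)} = -56 + 7 \left(\left(N d + N N\right) + d\right) = -56 + 7 \left(\left(N d + N^{2}\right) + d\right) = -56 + 7 \left(\left(N^{2} + N d\right) + d\right) = -56 + 7 \left(d + N^{2} + N d\right) = -56 + \left(7 d + 7 N^{2} + 7 N d\right) = -56 + 7 d + 7 N^{2} + 7 N d$)
$p = 1$
$T{\left(h \right)} = -56 + h^{2} + 7 h + 7 \left(2 + h\right)^{2} + 7 h \left(2 + h\right)$ ($T{\left(h \right)} = h h + \left(-56 + 7 h + 7 \left(h + 2\right)^{2} + 7 \left(h + 2\right) h\right) = h^{2} + \left(-56 + 7 h + 7 \left(2 + h\right)^{2} + 7 \left(2 + h\right) h\right) = h^{2} + \left(-56 + 7 h + 7 \left(2 + h\right)^{2} + 7 h \left(2 + h\right)\right) = -56 + h^{2} + 7 h + 7 \left(2 + h\right)^{2} + 7 h \left(2 + h\right)$)
$- 13 p T{\left(-4 \right)} = \left(-13\right) 1 \left(-28 + 15 \left(-4\right)^{2} + 49 \left(-4\right)\right) = - 13 \left(-28 + 15 \cdot 16 - 196\right) = - 13 \left(-28 + 240 - 196\right) = \left(-13\right) 16 = -208$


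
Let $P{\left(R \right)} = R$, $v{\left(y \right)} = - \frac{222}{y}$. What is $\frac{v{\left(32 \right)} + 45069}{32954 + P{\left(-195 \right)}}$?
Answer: $\frac{720993}{524144} \approx 1.3756$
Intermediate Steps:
$\frac{v{\left(32 \right)} + 45069}{32954 + P{\left(-195 \right)}} = \frac{- \frac{222}{32} + 45069}{32954 - 195} = \frac{\left(-222\right) \frac{1}{32} + 45069}{32759} = \left(- \frac{111}{16} + 45069\right) \frac{1}{32759} = \frac{720993}{16} \cdot \frac{1}{32759} = \frac{720993}{524144}$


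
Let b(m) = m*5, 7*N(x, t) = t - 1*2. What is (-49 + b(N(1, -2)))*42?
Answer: -2178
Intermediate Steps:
N(x, t) = -2/7 + t/7 (N(x, t) = (t - 1*2)/7 = (t - 2)/7 = (-2 + t)/7 = -2/7 + t/7)
b(m) = 5*m
(-49 + b(N(1, -2)))*42 = (-49 + 5*(-2/7 + (1/7)*(-2)))*42 = (-49 + 5*(-2/7 - 2/7))*42 = (-49 + 5*(-4/7))*42 = (-49 - 20/7)*42 = -363/7*42 = -2178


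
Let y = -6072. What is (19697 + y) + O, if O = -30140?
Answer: -16515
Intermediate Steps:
(19697 + y) + O = (19697 - 6072) - 30140 = 13625 - 30140 = -16515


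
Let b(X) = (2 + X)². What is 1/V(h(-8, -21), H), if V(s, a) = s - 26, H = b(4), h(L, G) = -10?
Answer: -1/36 ≈ -0.027778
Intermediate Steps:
H = 36 (H = (2 + 4)² = 6² = 36)
V(s, a) = -26 + s
1/V(h(-8, -21), H) = 1/(-26 - 10) = 1/(-36) = -1/36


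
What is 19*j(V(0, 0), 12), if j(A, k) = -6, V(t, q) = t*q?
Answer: -114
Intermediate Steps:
V(t, q) = q*t
19*j(V(0, 0), 12) = 19*(-6) = -114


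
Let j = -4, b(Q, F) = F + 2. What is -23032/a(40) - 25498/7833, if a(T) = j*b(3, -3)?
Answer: -45127912/7833 ≈ -5761.3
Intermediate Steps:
b(Q, F) = 2 + F
a(T) = 4 (a(T) = -4*(2 - 3) = -4*(-1) = 4)
-23032/a(40) - 25498/7833 = -23032/4 - 25498/7833 = -23032*¼ - 25498*1/7833 = -5758 - 25498/7833 = -45127912/7833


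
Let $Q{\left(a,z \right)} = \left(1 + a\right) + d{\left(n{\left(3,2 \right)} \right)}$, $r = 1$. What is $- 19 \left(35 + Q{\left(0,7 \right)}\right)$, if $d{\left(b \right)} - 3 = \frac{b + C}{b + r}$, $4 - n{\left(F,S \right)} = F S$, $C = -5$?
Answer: $-874$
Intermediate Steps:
$n{\left(F,S \right)} = 4 - F S$
$d{\left(b \right)} = 3 + \frac{-5 + b}{1 + b}$ ($d{\left(b \right)} = 3 + \frac{b - 5}{b + 1} = 3 + \frac{-5 + b}{1 + b}$)
$Q{\left(a,z \right)} = 11 + a$ ($Q{\left(a,z \right)} = \left(1 + a\right) + \frac{2 \left(-1 + 2 \left(4 - 3 \cdot 2\right)\right)}{1 + \left(4 - 3 \cdot 2\right)} = \left(1 + a\right) + \frac{2 \left(-1 + 2 \left(4 - 6\right)\right)}{1 + \left(4 - 6\right)} = \left(1 + a\right) + \frac{2 \left(-1 + 2 \left(-2\right)\right)}{1 - 2} = \left(1 + a\right) + \frac{2 \left(-1 - 4\right)}{-1} = \left(1 + a\right) + 2 \left(-1\right) \left(-5\right) = \left(1 + a\right) + 10 = 11 + a$)
$- 19 \left(35 + Q{\left(0,7 \right)}\right) = - 19 \left(35 + \left(11 + 0\right)\right) = - 19 \left(35 + 11\right) = \left(-19\right) 46 = -874$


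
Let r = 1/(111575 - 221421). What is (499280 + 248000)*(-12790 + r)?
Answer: -524938172611240/54923 ≈ -9.5577e+9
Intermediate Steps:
r = -1/109846 (r = 1/(-109846) = -1/109846 ≈ -9.1036e-6)
(499280 + 248000)*(-12790 + r) = (499280 + 248000)*(-12790 - 1/109846) = 747280*(-1404930341/109846) = -524938172611240/54923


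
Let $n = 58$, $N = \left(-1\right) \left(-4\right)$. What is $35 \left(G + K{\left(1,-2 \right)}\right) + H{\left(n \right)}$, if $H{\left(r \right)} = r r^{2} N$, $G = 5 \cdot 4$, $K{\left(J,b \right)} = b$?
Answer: $781078$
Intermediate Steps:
$N = 4$
$G = 20$
$H{\left(r \right)} = 4 r^{3}$ ($H{\left(r \right)} = r r^{2} \cdot 4 = r^{3} \cdot 4 = 4 r^{3}$)
$35 \left(G + K{\left(1,-2 \right)}\right) + H{\left(n \right)} = 35 \left(20 - 2\right) + 4 \cdot 58^{3} = 35 \cdot 18 + 4 \cdot 195112 = 630 + 780448 = 781078$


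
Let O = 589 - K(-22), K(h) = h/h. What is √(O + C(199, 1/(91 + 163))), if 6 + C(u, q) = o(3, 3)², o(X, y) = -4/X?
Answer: √5254/3 ≈ 24.161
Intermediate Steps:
K(h) = 1
C(u, q) = -38/9 (C(u, q) = -6 + (-4/3)² = -6 + 16/9 = -38/9)
O = 588 (O = 589 - 1*1 = 589 - 1 = 588)
√(O + C(199, 1/(91 + 163))) = √(588 - 38/9) = √(5254/9) = √5254/3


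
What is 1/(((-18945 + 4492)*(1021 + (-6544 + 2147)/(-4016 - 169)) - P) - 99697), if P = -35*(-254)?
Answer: -4185/62273993341 ≈ -6.7203e-8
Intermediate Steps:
P = 8890
1/(((-18945 + 4492)*(1021 + (-6544 + 2147)/(-4016 - 169)) - P) - 99697) = 1/(((-18945 + 4492)*(1021 + (-6544 + 2147)/(-4016 - 169)) - 1*8890) - 99697) = 1/((-14453*(1021 - 4397/(-4185)) - 8890) - 99697) = 1/((-14453*(1021 - 4397*(-1/4185)) - 8890) - 99697) = 1/((-14453*(1021 + 4397/4185) - 8890) - 99697) = 1/((-14453*4277282/4185 - 8890) - 99697) = 1/((-61819556746/4185 - 8890) - 99697) = 1/(-61856761396/4185 - 99697) = 1/(-62273993341/4185) = -4185/62273993341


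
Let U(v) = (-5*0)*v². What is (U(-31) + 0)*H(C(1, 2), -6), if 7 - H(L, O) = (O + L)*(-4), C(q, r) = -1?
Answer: 0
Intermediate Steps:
H(L, O) = 7 + 4*L + 4*O (H(L, O) = 7 - (O + L)*(-4) = 7 - (L + O)*(-4) = 7 - (-4*L - 4*O) = 7 + (4*L + 4*O) = 7 + 4*L + 4*O)
U(v) = 0 (U(v) = 0*v² = 0)
(U(-31) + 0)*H(C(1, 2), -6) = (0 + 0)*(7 + 4*(-1) + 4*(-6)) = 0*(7 - 4 - 24) = 0*(-21) = 0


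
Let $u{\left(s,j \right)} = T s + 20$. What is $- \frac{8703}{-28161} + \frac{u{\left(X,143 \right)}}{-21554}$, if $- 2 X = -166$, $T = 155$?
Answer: $- \frac{19474447}{67442466} \approx -0.28876$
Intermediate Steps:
$X = 83$ ($X = \left(- \frac{1}{2}\right) \left(-166\right) = 83$)
$u{\left(s,j \right)} = 20 + 155 s$ ($u{\left(s,j \right)} = 155 s + 20 = 20 + 155 s$)
$- \frac{8703}{-28161} + \frac{u{\left(X,143 \right)}}{-21554} = - \frac{8703}{-28161} + \frac{20 + 155 \cdot 83}{-21554} = \left(-8703\right) \left(- \frac{1}{28161}\right) + \left(20 + 12865\right) \left(- \frac{1}{21554}\right) = \frac{967}{3129} + 12885 \left(- \frac{1}{21554}\right) = \frac{967}{3129} - \frac{12885}{21554} = - \frac{19474447}{67442466}$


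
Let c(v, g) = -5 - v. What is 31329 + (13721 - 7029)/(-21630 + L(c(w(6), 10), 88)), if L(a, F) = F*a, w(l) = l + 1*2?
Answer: 356739977/11387 ≈ 31329.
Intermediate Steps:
w(l) = 2 + l (w(l) = l + 2 = 2 + l)
31329 + (13721 - 7029)/(-21630 + L(c(w(6), 10), 88)) = 31329 + (13721 - 7029)/(-21630 + 88*(-5 - (2 + 6))) = 31329 + 6692/(-21630 + 88*(-5 - 1*8)) = 31329 + 6692/(-21630 + 88*(-5 - 8)) = 31329 + 6692/(-21630 + 88*(-13)) = 31329 + 6692/(-21630 - 1144) = 31329 + 6692/(-22774) = 31329 + 6692*(-1/22774) = 31329 - 3346/11387 = 356739977/11387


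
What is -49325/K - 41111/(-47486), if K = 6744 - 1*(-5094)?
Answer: -235121/71229 ≈ -3.3009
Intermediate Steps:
K = 11838 (K = 6744 + 5094 = 11838)
-49325/K - 41111/(-47486) = -49325/11838 - 41111/(-47486) = -49325*1/11838 - 41111*(-1/47486) = -25/6 + 41111/47486 = -235121/71229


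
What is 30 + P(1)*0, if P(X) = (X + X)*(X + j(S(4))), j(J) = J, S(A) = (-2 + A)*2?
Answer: 30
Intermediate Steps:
S(A) = -4 + 2*A
P(X) = 2*X*(4 + X) (P(X) = (X + X)*(X + (-4 + 2*4)) = (2*X)*(X + (-4 + 8)) = (2*X)*(X + 4) = (2*X)*(4 + X) = 2*X*(4 + X))
30 + P(1)*0 = 30 + (2*1*(4 + 1))*0 = 30 + (2*1*5)*0 = 30 + 10*0 = 30 + 0 = 30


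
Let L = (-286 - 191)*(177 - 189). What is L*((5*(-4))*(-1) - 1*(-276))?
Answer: 1694304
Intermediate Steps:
L = 5724 (L = -477*(-12) = 5724)
L*((5*(-4))*(-1) - 1*(-276)) = 5724*((5*(-4))*(-1) - 1*(-276)) = 5724*(-20*(-1) + 276) = 5724*(20 + 276) = 5724*296 = 1694304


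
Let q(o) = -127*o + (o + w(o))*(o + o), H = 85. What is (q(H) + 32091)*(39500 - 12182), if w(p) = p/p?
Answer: 981153288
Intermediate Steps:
w(p) = 1
q(o) = -127*o + 2*o*(1 + o) (q(o) = -127*o + (o + 1)*(o + o) = -127*o + (1 + o)*(2*o) = -127*o + 2*o*(1 + o))
(q(H) + 32091)*(39500 - 12182) = (85*(-125 + 2*85) + 32091)*(39500 - 12182) = (85*(-125 + 170) + 32091)*27318 = (85*45 + 32091)*27318 = (3825 + 32091)*27318 = 35916*27318 = 981153288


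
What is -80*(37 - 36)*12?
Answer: -960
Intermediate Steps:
-80*(37 - 36)*12 = -80*1*12 = -80*12 = -960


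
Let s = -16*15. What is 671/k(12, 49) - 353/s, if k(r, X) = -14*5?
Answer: -13633/1680 ≈ -8.1149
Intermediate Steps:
k(r, X) = -70
s = -240
671/k(12, 49) - 353/s = 671/(-70) - 353/(-240) = 671*(-1/70) - 353*(-1/240) = -671/70 + 353/240 = -13633/1680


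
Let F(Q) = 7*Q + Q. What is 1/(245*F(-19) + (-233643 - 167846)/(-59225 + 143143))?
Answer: -83918/3125507809 ≈ -2.6849e-5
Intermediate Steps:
F(Q) = 8*Q
1/(245*F(-19) + (-233643 - 167846)/(-59225 + 143143)) = 1/(245*(8*(-19)) + (-233643 - 167846)/(-59225 + 143143)) = 1/(245*(-152) - 401489/83918) = 1/(-37240 - 401489*1/83918) = 1/(-37240 - 401489/83918) = 1/(-3125507809/83918) = -83918/3125507809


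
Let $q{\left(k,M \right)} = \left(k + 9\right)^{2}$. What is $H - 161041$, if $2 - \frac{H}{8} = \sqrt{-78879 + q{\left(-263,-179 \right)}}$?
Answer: $-161025 - 8 i \sqrt{14363} \approx -1.6103 \cdot 10^{5} - 958.77 i$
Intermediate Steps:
$q{\left(k,M \right)} = \left(9 + k\right)^{2}$
$H = 16 - 8 i \sqrt{14363}$ ($H = 16 - 8 \sqrt{-78879 + \left(9 - 263\right)^{2}} = 16 - 8 \sqrt{-78879 + \left(-254\right)^{2}} = 16 - 8 \sqrt{-78879 + 64516} = 16 - 8 \sqrt{-14363} = 16 - 8 i \sqrt{14363} \approx 16.0 - 958.77 i$)
$H - 161041 = \left(16 - 8 i \sqrt{14363}\right) - 161041 = -161025 - 8 i \sqrt{14363}$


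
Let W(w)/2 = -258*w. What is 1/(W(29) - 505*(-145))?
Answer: 1/58261 ≈ 1.7164e-5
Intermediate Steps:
W(w) = -516*w (W(w) = 2*(-258*w) = -516*w)
1/(W(29) - 505*(-145)) = 1/(-516*29 - 505*(-145)) = 1/(-14964 + 73225) = 1/58261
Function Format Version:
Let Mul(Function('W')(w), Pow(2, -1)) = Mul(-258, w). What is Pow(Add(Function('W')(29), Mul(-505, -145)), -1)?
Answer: Rational(1, 58261) ≈ 1.7164e-5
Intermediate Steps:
Function('W')(w) = Mul(-516, w) (Function('W')(w) = Mul(2, Mul(-258, w)) = Mul(-516, w))
Pow(Add(Function('W')(29), Mul(-505, -145)), -1) = Pow(Add(Mul(-516, 29), Mul(-505, -145)), -1) = Pow(Add(-14964, 73225), -1) = Pow(58261, -1) = Rational(1, 58261)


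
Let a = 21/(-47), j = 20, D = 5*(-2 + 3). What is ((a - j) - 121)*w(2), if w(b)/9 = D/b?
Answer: -149580/47 ≈ -3182.6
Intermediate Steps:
D = 5 (D = 5*1 = 5)
w(b) = 45/b (w(b) = 9*(5/b) = 45/b)
a = -21/47 (a = 21*(-1/47) = -21/47 ≈ -0.44681)
((a - j) - 121)*w(2) = ((-21/47 - 1*20) - 121)*(45/2) = ((-21/47 - 20) - 121)*(45*(1/2)) = (-961/47 - 121)*(45/2) = -6648/47*45/2 = -149580/47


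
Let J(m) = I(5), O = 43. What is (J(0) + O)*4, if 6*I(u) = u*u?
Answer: 566/3 ≈ 188.67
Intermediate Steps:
I(u) = u**2/6 (I(u) = (u*u)/6 = u**2/6)
J(m) = 25/6 (J(m) = (1/6)*5**2 = (1/6)*25 = 25/6)
(J(0) + O)*4 = (25/6 + 43)*4 = (283/6)*4 = 566/3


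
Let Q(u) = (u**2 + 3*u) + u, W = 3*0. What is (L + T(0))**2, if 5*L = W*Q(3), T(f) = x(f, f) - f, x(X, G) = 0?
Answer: 0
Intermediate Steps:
W = 0
Q(u) = u**2 + 4*u
T(f) = -f (T(f) = 0 - f = -f)
L = 0 (L = (0*(3*(4 + 3)))/5 = (0*(3*7))/5 = (0*21)/5 = (1/5)*0 = 0)
(L + T(0))**2 = (0 - 1*0)**2 = (0 + 0)**2 = 0**2 = 0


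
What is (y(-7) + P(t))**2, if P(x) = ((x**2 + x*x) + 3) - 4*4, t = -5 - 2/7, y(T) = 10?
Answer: 6713281/2401 ≈ 2796.0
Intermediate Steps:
t = -37/7 (t = -5 - 2*1/7 = -5 - 2/7 = -37/7 ≈ -5.2857)
P(x) = -13 + 2*x**2 (P(x) = ((x**2 + x**2) + 3) - 16 = (2*x**2 + 3) - 16 = (3 + 2*x**2) - 16 = -13 + 2*x**2)
(y(-7) + P(t))**2 = (10 + (-13 + 2*(-37/7)**2))**2 = (10 + (-13 + 2*(1369/49)))**2 = (10 + (-13 + 2738/49))**2 = (10 + 2101/49)**2 = (2591/49)**2 = 6713281/2401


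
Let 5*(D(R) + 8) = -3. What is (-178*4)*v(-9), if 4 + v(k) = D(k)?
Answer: 44856/5 ≈ 8971.2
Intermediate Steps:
D(R) = -43/5 (D(R) = -8 + (⅕)*(-3) = -8 - ⅗ = -43/5)
v(k) = -63/5 (v(k) = -4 - 43/5 = -63/5)
(-178*4)*v(-9) = -178*4*(-63/5) = -712*(-63/5) = 44856/5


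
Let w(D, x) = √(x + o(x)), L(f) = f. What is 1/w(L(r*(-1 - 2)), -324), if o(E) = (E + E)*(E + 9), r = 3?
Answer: √629/11322 ≈ 0.0022151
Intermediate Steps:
o(E) = 2*E*(9 + E) (o(E) = (2*E)*(9 + E) = 2*E*(9 + E))
w(D, x) = √(x + 2*x*(9 + x))
1/w(L(r*(-1 - 2)), -324) = 1/(√(-324*(19 + 2*(-324)))) = 1/(√(-324*(19 - 648))) = 1/(√(-324*(-629))) = 1/(√203796) = 1/(18*√629) = √629/11322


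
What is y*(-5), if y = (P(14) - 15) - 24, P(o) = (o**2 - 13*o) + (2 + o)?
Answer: 45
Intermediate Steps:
P(o) = 2 + o**2 - 12*o
y = -9 (y = ((2 + 14**2 - 12*14) - 15) - 24 = ((2 + 196 - 168) - 15) - 24 = (30 - 15) - 24 = 15 - 24 = -9)
y*(-5) = -9*(-5) = 45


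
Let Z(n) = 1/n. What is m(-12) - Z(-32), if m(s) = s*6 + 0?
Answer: -2303/32 ≈ -71.969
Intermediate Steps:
m(s) = 6*s (m(s) = 6*s + 0 = 6*s)
m(-12) - Z(-32) = 6*(-12) - 1/(-32) = -72 - 1*(-1/32) = -72 + 1/32 = -2303/32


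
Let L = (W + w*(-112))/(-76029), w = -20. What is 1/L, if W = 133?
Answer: -25343/791 ≈ -32.039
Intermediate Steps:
L = -791/25343 (L = (133 - 20*(-112))/(-76029) = (133 + 2240)*(-1/76029) = 2373*(-1/76029) = -791/25343 ≈ -0.031212)
1/L = 1/(-791/25343) = -25343/791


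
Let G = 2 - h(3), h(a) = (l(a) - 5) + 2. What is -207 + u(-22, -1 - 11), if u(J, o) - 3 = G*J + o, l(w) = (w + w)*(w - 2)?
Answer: -194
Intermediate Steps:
l(w) = 2*w*(-2 + w) (l(w) = (2*w)*(-2 + w) = 2*w*(-2 + w))
h(a) = -3 + 2*a*(-2 + a) (h(a) = (2*a*(-2 + a) - 5) + 2 = (-5 + 2*a*(-2 + a)) + 2 = -3 + 2*a*(-2 + a))
G = -1 (G = 2 - (-3 + 2*3*(-2 + 3)) = 2 - (-3 + 2*3*1) = 2 - (-3 + 6) = 2 - 1*3 = 2 - 3 = -1)
u(J, o) = 3 + o - J (u(J, o) = 3 + (-J + o) = 3 + (o - J) = 3 + o - J)
-207 + u(-22, -1 - 11) = -207 + (3 + (-1 - 11) - 1*(-22)) = -207 + (3 - 12 + 22) = -207 + 13 = -194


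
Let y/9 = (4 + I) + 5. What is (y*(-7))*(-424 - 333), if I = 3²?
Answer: 858438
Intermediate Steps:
I = 9
y = 162 (y = 9*((4 + 9) + 5) = 9*(13 + 5) = 9*18 = 162)
(y*(-7))*(-424 - 333) = (162*(-7))*(-424 - 333) = -1134*(-757) = 858438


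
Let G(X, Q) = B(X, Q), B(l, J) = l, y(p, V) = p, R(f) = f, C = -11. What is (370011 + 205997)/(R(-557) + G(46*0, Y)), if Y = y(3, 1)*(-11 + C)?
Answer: -576008/557 ≈ -1034.1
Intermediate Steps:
Y = -66 (Y = 3*(-11 - 11) = 3*(-22) = -66)
G(X, Q) = X
(370011 + 205997)/(R(-557) + G(46*0, Y)) = (370011 + 205997)/(-557 + 46*0) = 576008/(-557 + 0) = 576008/(-557) = 576008*(-1/557) = -576008/557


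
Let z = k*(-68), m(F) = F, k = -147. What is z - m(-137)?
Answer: 10133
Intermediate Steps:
z = 9996 (z = -147*(-68) = 9996)
z - m(-137) = 9996 - 1*(-137) = 9996 + 137 = 10133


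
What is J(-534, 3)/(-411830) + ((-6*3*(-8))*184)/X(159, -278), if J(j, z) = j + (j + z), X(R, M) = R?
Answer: 727467801/4365398 ≈ 166.64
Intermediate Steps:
J(j, z) = z + 2*j
J(-534, 3)/(-411830) + ((-6*3*(-8))*184)/X(159, -278) = (3 + 2*(-534))/(-411830) + ((-6*3*(-8))*184)/159 = (3 - 1068)*(-1/411830) + (-18*(-8)*184)*(1/159) = -1065*(-1/411830) + (144*184)*(1/159) = 213/82366 + 26496*(1/159) = 213/82366 + 8832/53 = 727467801/4365398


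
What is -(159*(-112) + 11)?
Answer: 17797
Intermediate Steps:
-(159*(-112) + 11) = -(-17808 + 11) = -1*(-17797) = 17797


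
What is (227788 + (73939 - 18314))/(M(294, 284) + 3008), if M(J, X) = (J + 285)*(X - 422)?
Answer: -283413/76894 ≈ -3.6858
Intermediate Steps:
M(J, X) = (-422 + X)*(285 + J) (M(J, X) = (285 + J)*(-422 + X) = (-422 + X)*(285 + J))
(227788 + (73939 - 18314))/(M(294, 284) + 3008) = (227788 + (73939 - 18314))/((-120270 - 422*294 + 285*284 + 294*284) + 3008) = (227788 + 55625)/((-120270 - 124068 + 80940 + 83496) + 3008) = 283413/(-79902 + 3008) = 283413/(-76894) = 283413*(-1/76894) = -283413/76894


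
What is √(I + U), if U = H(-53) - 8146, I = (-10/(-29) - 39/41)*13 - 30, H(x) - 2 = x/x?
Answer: I*√11565486230/1189 ≈ 90.448*I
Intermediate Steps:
H(x) = 3 (H(x) = 2 + x/x = 2 + 1 = 3)
I = -45043/1189 (I = (-10*(-1/29) - 39*1/41)*13 - 30 = (10/29 - 39/41)*13 - 30 = -721/1189*13 - 30 = -9373/1189 - 30 = -45043/1189 ≈ -37.883)
U = -8143 (U = 3 - 8146 = -8143)
√(I + U) = √(-45043/1189 - 8143) = √(-9727070/1189) = I*√11565486230/1189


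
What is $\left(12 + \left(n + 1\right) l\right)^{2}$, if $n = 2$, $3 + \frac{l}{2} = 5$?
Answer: $576$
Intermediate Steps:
$l = 4$ ($l = -6 + 2 \cdot 5 = -6 + 10 = 4$)
$\left(12 + \left(n + 1\right) l\right)^{2} = \left(12 + \left(2 + 1\right) 4\right)^{2} = \left(12 + 3 \cdot 4\right)^{2} = \left(12 + 12\right)^{2} = 24^{2} = 576$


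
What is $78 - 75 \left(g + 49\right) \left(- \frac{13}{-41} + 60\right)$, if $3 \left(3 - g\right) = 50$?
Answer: $- \frac{6550252}{41} \approx -1.5976 \cdot 10^{5}$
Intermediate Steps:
$g = - \frac{41}{3}$ ($g = 3 - \frac{50}{3} = - \frac{41}{3} \approx -13.667$)
$78 - 75 \left(g + 49\right) \left(- \frac{13}{-41} + 60\right) = 78 - 75 \left(- \frac{41}{3} + 49\right) \left(- \frac{13}{-41} + 60\right) = 78 - 75 \frac{106 \left(\left(-13\right) \left(- \frac{1}{41}\right) + 60\right)}{3} = 78 - 75 \frac{106 \left(\frac{13}{41} + 60\right)}{3} = 78 - 75 \cdot \frac{106}{3} \cdot \frac{2473}{41} = 78 - \frac{6553450}{41} = - \frac{6550252}{41}$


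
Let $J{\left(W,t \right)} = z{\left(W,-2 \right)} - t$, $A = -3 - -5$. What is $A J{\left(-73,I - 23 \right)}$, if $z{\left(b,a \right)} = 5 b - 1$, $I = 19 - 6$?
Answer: $-712$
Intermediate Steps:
$I = 13$ ($I = 19 - 6 = 13$)
$z{\left(b,a \right)} = -1 + 5 b$
$A = 2$ ($A = -3 + 5 = 2$)
$J{\left(W,t \right)} = -1 - t + 5 W$ ($J{\left(W,t \right)} = \left(-1 + 5 W\right) - t = -1 - t + 5 W$)
$A J{\left(-73,I - 23 \right)} = 2 \left(-1 - \left(13 - 23\right) + 5 \left(-73\right)\right) = 2 \left(-1 - \left(13 - 23\right) - 365\right) = 2 \left(-1 - -10 - 365\right) = 2 \left(-1 + 10 - 365\right) = 2 \left(-356\right) = -712$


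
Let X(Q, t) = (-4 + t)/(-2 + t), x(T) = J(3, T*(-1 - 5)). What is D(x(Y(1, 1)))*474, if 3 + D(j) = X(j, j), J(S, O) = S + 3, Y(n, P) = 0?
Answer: -1185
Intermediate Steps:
J(S, O) = 3 + S
x(T) = 6 (x(T) = 3 + 3 = 6)
X(Q, t) = (-4 + t)/(-2 + t)
D(j) = -3 + (-4 + j)/(-2 + j)
D(x(Y(1, 1)))*474 = (2*(1 - 1*6)/(-2 + 6))*474 = (2*(1 - 6)/4)*474 = (2*(¼)*(-5))*474 = -5/2*474 = -1185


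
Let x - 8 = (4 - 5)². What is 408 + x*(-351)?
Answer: -2751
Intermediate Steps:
x = 9 (x = 8 + (4 - 5)² = 8 + (-1)² = 8 + 1 = 9)
408 + x*(-351) = 408 + 9*(-351) = 408 - 3159 = -2751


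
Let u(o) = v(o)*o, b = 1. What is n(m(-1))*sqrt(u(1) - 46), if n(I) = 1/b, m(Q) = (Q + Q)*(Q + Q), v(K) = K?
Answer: 3*I*sqrt(5) ≈ 6.7082*I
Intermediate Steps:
m(Q) = 4*Q**2 (m(Q) = (2*Q)*(2*Q) = 4*Q**2)
n(I) = 1 (n(I) = 1/1 = 1)
u(o) = o**2 (u(o) = o*o = o**2)
n(m(-1))*sqrt(u(1) - 46) = 1*sqrt(1**2 - 46) = 1*sqrt(1 - 46) = 1*sqrt(-45) = 1*(3*I*sqrt(5)) = 3*I*sqrt(5)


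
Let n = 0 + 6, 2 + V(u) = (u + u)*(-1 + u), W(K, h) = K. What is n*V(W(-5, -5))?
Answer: 348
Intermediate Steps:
V(u) = -2 + 2*u*(-1 + u) (V(u) = -2 + (u + u)*(-1 + u) = -2 + (2*u)*(-1 + u) = -2 + 2*u*(-1 + u))
n = 6
n*V(W(-5, -5)) = 6*(-2 - 2*(-5) + 2*(-5)²) = 6*(-2 + 10 + 2*25) = 6*(-2 + 10 + 50) = 6*58 = 348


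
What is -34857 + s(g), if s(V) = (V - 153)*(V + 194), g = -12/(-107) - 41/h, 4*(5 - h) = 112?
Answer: -390389563887/6056521 ≈ -64458.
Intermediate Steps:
h = -23 (h = 5 - ¼*112 = 5 - 28 = -23)
g = 4663/2461 (g = -12/(-107) - 41/(-23) = -12*(-1/107) - 41*(-1/23) = 12/107 + 41/23 = 4663/2461 ≈ 1.8948)
s(V) = (-153 + V)*(194 + V)
-34857 + s(g) = -34857 + (-29682 + (4663/2461)² + 41*(4663/2461)) = -34857 + (-29682 + 21743569/6056521 + 191183/2461) = -34857 - 179277411390/6056521 = -390389563887/6056521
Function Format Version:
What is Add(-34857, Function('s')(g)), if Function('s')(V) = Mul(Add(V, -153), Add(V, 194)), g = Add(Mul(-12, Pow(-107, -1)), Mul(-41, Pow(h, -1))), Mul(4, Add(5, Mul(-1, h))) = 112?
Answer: Rational(-390389563887, 6056521) ≈ -64458.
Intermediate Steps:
h = -23 (h = Add(5, Mul(Rational(-1, 4), 112)) = Add(5, -28) = -23)
g = Rational(4663, 2461) (g = Add(Mul(-12, Pow(-107, -1)), Mul(-41, Pow(-23, -1))) = Add(Mul(-12, Rational(-1, 107)), Mul(-41, Rational(-1, 23))) = Add(Rational(12, 107), Rational(41, 23)) = Rational(4663, 2461) ≈ 1.8948)
Function('s')(V) = Mul(Add(-153, V), Add(194, V))
Add(-34857, Function('s')(g)) = Add(-34857, Add(-29682, Pow(Rational(4663, 2461), 2), Mul(41, Rational(4663, 2461)))) = Add(-34857, Add(-29682, Rational(21743569, 6056521), Rational(191183, 2461))) = Add(-34857, Rational(-179277411390, 6056521)) = Rational(-390389563887, 6056521)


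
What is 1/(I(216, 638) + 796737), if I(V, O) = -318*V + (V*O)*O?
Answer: 1/88649553 ≈ 1.1280e-8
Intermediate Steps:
I(V, O) = -318*V + V*O² (I(V, O) = -318*V + (O*V)*O = -318*V + V*O²)
1/(I(216, 638) + 796737) = 1/(216*(-318 + 638²) + 796737) = 1/(216*(-318 + 407044) + 796737) = 1/(216*406726 + 796737) = 1/(87852816 + 796737) = 1/88649553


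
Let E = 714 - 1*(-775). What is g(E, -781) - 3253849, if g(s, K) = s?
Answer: -3252360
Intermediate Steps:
E = 1489 (E = 714 + 775 = 1489)
g(E, -781) - 3253849 = 1489 - 3253849 = -3252360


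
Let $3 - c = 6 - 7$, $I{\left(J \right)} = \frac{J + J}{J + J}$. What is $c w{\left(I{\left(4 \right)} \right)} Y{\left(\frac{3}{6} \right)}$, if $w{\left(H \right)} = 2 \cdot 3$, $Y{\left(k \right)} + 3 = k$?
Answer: $-60$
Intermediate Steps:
$Y{\left(k \right)} = -3 + k$
$I{\left(J \right)} = 1$ ($I{\left(J \right)} = \frac{2 J}{2 J} = 2 J \frac{1}{2 J} = 1$)
$c = 4$ ($c = 3 - \left(6 - 7\right) = 3 - -1 = 3 + 1 = 4$)
$w{\left(H \right)} = 6$
$c w{\left(I{\left(4 \right)} \right)} Y{\left(\frac{3}{6} \right)} = 4 \cdot 6 \left(-3 + \frac{3}{6}\right) = 24 \left(-3 + 3 \cdot \frac{1}{6}\right) = 24 \left(-3 + \frac{1}{2}\right) = 24 \left(- \frac{5}{2}\right) = -60$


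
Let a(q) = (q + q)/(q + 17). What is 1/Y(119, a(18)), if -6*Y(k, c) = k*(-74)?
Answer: 3/4403 ≈ 0.00068135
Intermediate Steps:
a(q) = 2*q/(17 + q) (a(q) = (2*q)/(17 + q) = 2*q/(17 + q))
Y(k, c) = 37*k/3 (Y(k, c) = -k*(-74)/6 = -(-37)*k/3 = 37*k/3)
1/Y(119, a(18)) = 1/((37/3)*119) = 1/(4403/3) = 3/4403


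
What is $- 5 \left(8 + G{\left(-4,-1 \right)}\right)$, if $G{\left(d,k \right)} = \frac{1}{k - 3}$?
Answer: $- \frac{155}{4} \approx -38.75$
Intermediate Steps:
$G{\left(d,k \right)} = \frac{1}{-3 + k}$
$- 5 \left(8 + G{\left(-4,-1 \right)}\right) = - 5 \left(8 + \frac{1}{-3 - 1}\right) = - 5 \left(8 + \frac{1}{-4}\right) = - 5 \left(8 - \frac{1}{4}\right) = \left(-5\right) \frac{31}{4} = - \frac{155}{4}$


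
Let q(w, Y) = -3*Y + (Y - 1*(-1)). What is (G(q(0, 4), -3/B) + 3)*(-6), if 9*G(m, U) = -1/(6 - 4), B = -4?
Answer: -53/3 ≈ -17.667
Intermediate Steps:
q(w, Y) = 1 - 2*Y (q(w, Y) = -3*Y + (Y + 1) = -3*Y + (1 + Y) = 1 - 2*Y)
G(m, U) = -1/18 (G(m, U) = (-1/(6 - 4))/9 = (-1/2)/9 = (-1*1/2)/9 = (1/9)*(-1/2) = -1/18)
(G(q(0, 4), -3/B) + 3)*(-6) = (-1/18 + 3)*(-6) = (53/18)*(-6) = -53/3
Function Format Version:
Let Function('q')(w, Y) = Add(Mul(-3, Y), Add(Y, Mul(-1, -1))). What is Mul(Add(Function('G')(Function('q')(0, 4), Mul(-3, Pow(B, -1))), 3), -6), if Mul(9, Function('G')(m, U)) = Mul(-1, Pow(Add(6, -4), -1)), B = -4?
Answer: Rational(-53, 3) ≈ -17.667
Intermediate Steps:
Function('q')(w, Y) = Add(1, Mul(-2, Y)) (Function('q')(w, Y) = Add(Mul(-3, Y), Add(Y, 1)) = Add(Mul(-3, Y), Add(1, Y)) = Add(1, Mul(-2, Y)))
Function('G')(m, U) = Rational(-1, 18) (Function('G')(m, U) = Mul(Rational(1, 9), Mul(-1, Pow(Add(6, -4), -1))) = Mul(Rational(1, 9), Mul(-1, Pow(2, -1))) = Mul(Rational(1, 9), Mul(-1, Rational(1, 2))) = Mul(Rational(1, 9), Rational(-1, 2)) = Rational(-1, 18))
Mul(Add(Function('G')(Function('q')(0, 4), Mul(-3, Pow(B, -1))), 3), -6) = Mul(Add(Rational(-1, 18), 3), -6) = Mul(Rational(53, 18), -6) = Rational(-53, 3)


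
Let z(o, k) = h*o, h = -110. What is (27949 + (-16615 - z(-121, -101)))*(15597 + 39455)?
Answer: -108782752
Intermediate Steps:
z(o, k) = -110*o
(27949 + (-16615 - z(-121, -101)))*(15597 + 39455) = (27949 + (-16615 - (-110)*(-121)))*(15597 + 39455) = (27949 + (-16615 - 1*13310))*55052 = (27949 + (-16615 - 13310))*55052 = (27949 - 29925)*55052 = -1976*55052 = -108782752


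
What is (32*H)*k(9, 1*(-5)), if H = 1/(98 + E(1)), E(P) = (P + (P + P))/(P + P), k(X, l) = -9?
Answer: -576/199 ≈ -2.8945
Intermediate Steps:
E(P) = 3/2 (E(P) = (P + 2*P)/((2*P)) = (3*P)*(1/(2*P)) = 3/2)
H = 2/199 (H = 1/(98 + 3/2) = 1/(199/2) = 2/199 ≈ 0.010050)
(32*H)*k(9, 1*(-5)) = (32*(2/199))*(-9) = (64/199)*(-9) = -576/199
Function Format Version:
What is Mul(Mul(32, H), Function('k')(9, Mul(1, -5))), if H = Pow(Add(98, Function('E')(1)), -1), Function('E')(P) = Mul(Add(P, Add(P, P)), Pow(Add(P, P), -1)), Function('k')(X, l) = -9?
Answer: Rational(-576, 199) ≈ -2.8945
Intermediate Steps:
Function('E')(P) = Rational(3, 2) (Function('E')(P) = Mul(Add(P, Mul(2, P)), Pow(Mul(2, P), -1)) = Mul(Mul(3, P), Mul(Rational(1, 2), Pow(P, -1))) = Rational(3, 2))
H = Rational(2, 199) (H = Pow(Add(98, Rational(3, 2)), -1) = Pow(Rational(199, 2), -1) = Rational(2, 199) ≈ 0.010050)
Mul(Mul(32, H), Function('k')(9, Mul(1, -5))) = Mul(Mul(32, Rational(2, 199)), -9) = Mul(Rational(64, 199), -9) = Rational(-576, 199)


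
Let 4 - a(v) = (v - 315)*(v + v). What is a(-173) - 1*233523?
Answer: -402367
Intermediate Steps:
a(v) = 4 - 2*v*(-315 + v) (a(v) = 4 - (v - 315)*(v + v) = 4 - (-315 + v)*2*v = 4 - 2*v*(-315 + v))
a(-173) - 1*233523 = (4 - 2*(-173)² + 630*(-173)) - 1*233523 = (4 - 2*29929 - 108990) - 233523 = (4 - 59858 - 108990) - 233523 = -168844 - 233523 = -402367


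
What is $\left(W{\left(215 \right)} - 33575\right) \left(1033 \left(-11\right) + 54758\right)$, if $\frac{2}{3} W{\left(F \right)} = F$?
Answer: $- \frac{2885984475}{2} \approx -1.443 \cdot 10^{9}$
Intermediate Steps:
$W{\left(F \right)} = \frac{3 F}{2}$
$\left(W{\left(215 \right)} - 33575\right) \left(1033 \left(-11\right) + 54758\right) = \left(\frac{3}{2} \cdot 215 - 33575\right) \left(1033 \left(-11\right) + 54758\right) = \left(\frac{645}{2} - 33575\right) \left(-11363 + 54758\right) = \left(- \frac{66505}{2}\right) 43395 = - \frac{2885984475}{2}$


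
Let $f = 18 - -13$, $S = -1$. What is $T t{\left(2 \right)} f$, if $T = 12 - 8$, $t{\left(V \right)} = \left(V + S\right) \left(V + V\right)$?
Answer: $496$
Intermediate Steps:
$t{\left(V \right)} = 2 V \left(-1 + V\right)$ ($t{\left(V \right)} = \left(V - 1\right) \left(V + V\right) = \left(-1 + V\right) 2 V = 2 V \left(-1 + V\right)$)
$T = 4$ ($T = 12 - 8 = 4$)
$f = 31$ ($f = 18 + 13 = 31$)
$T t{\left(2 \right)} f = 4 \cdot 2 \cdot 2 \left(-1 + 2\right) 31 = 4 \cdot 2 \cdot 2 \cdot 1 \cdot 31 = 4 \cdot 4 \cdot 31 = 4 \cdot 124 = 496$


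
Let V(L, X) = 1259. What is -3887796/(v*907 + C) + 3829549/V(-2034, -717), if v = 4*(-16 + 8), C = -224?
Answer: 29225346079/9205808 ≈ 3174.7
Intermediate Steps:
v = -32 (v = 4*(-8) = -32)
-3887796/(v*907 + C) + 3829549/V(-2034, -717) = -3887796/(-32*907 - 224) + 3829549/1259 = -3887796/(-29024 - 224) + 3829549*(1/1259) = -3887796/(-29248) + 3829549/1259 = -3887796*(-1/29248) + 3829549/1259 = 971949/7312 + 3829549/1259 = 29225346079/9205808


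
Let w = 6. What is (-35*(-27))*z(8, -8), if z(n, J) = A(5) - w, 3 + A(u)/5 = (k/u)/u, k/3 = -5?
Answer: -22680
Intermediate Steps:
k = -15 (k = 3*(-5) = -15)
A(u) = -15 - 75/u**2 (A(u) = -15 + 5*((-15/u)/u) = -15 + 5*(-15/u**2) = -15 - 75/u**2)
z(n, J) = -24 (z(n, J) = (-15 - 75/5**2) - 1*6 = (-15 - 75*1/25) - 6 = (-15 - 3) - 6 = -18 - 6 = -24)
(-35*(-27))*z(8, -8) = -35*(-27)*(-24) = 945*(-24) = -22680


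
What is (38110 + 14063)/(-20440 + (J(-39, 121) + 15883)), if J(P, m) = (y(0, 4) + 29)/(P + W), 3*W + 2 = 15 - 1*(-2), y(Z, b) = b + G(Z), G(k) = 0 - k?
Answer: -197098/17219 ≈ -11.447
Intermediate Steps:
G(k) = -k
y(Z, b) = b - Z
W = 5 (W = -2/3 + (15 - 1*(-2))/3 = -2/3 + (15 + 2)/3 = -2/3 + (1/3)*17 = -2/3 + 17/3 = 5)
J(P, m) = 33/(5 + P) (J(P, m) = ((4 - 1*0) + 29)/(P + 5) = ((4 + 0) + 29)/(5 + P) = (4 + 29)/(5 + P) = 33/(5 + P))
(38110 + 14063)/(-20440 + (J(-39, 121) + 15883)) = (38110 + 14063)/(-20440 + (33/(5 - 39) + 15883)) = 52173/(-20440 + (33/(-34) + 15883)) = 52173/(-20440 + (33*(-1/34) + 15883)) = 52173/(-20440 + (-33/34 + 15883)) = 52173/(-20440 + 539989/34) = 52173/(-154971/34) = 52173*(-34/154971) = -197098/17219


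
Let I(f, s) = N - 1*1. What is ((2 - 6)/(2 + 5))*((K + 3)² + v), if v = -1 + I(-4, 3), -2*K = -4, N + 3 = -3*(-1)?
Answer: -92/7 ≈ -13.143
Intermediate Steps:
N = 0 (N = -3 - 3*(-1) = -3 + 3 = 0)
K = 2 (K = -½*(-4) = 2)
I(f, s) = -1 (I(f, s) = 0 - 1*1 = 0 - 1 = -1)
v = -2 (v = -1 - 1 = -2)
((2 - 6)/(2 + 5))*((K + 3)² + v) = ((2 - 6)/(2 + 5))*((2 + 3)² - 2) = (-4/7)*(5² - 2) = (-4*⅐)*(25 - 2) = -4/7*23 = -92/7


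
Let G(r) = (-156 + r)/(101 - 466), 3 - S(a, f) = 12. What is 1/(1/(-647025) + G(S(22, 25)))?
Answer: 47232825/21351752 ≈ 2.2121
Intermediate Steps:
S(a, f) = -9 (S(a, f) = 3 - 1*12 = 3 - 12 = -9)
G(r) = 156/365 - r/365 (G(r) = (-156 + r)/(-365) = (-156 + r)*(-1/365) = 156/365 - r/365)
1/(1/(-647025) + G(S(22, 25))) = 1/(1/(-647025) + (156/365 - 1/365*(-9))) = 1/(-1/647025 + (156/365 + 9/365)) = 1/(-1/647025 + 33/73) = 1/(21351752/47232825) = 47232825/21351752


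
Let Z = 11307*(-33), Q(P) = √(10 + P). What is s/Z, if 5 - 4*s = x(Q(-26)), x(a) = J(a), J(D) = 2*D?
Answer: -5/1492524 + 2*I/373131 ≈ -3.35e-6 + 5.36e-6*I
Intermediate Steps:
Z = -373131
x(a) = 2*a
s = 5/4 - 2*I (s = 5/4 - √(10 - 26)/2 = 5/4 - √(-16)/2 = 5/4 - 4*I/2 = 5/4 - 2*I ≈ 1.25 - 2.0*I)
s/Z = (5/4 - 2*I)/(-373131) = (5/4 - 2*I)*(-1/373131) = -5/1492524 + 2*I/373131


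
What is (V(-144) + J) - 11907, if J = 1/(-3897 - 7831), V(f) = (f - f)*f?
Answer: -139645297/11728 ≈ -11907.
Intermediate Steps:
V(f) = 0 (V(f) = 0*f = 0)
J = -1/11728 (J = 1/(-11728) = -1/11728 ≈ -8.5266e-5)
(V(-144) + J) - 11907 = (0 - 1/11728) - 11907 = -1/11728 - 11907 = -139645297/11728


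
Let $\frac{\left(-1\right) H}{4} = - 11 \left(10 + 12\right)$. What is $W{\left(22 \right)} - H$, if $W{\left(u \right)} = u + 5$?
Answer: $-941$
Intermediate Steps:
$W{\left(u \right)} = 5 + u$
$H = 968$ ($H = - 4 \left(- 11 \left(10 + 12\right)\right) = - 4 \left(\left(-11\right) 22\right) = \left(-4\right) \left(-242\right) = 968$)
$W{\left(22 \right)} - H = \left(5 + 22\right) - 968 = 27 - 968 = -941$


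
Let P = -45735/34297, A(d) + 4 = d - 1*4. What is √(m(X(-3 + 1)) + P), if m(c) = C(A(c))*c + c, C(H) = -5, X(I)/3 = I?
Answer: 3*√2962471969/34297 ≈ 4.7609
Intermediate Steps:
A(d) = -8 + d (A(d) = -4 + (d - 1*4) = -4 + (d - 4) = -4 + (-4 + d) = -8 + d)
X(I) = 3*I
P = -45735/34297 (P = -45735*1/34297 = -45735/34297 ≈ -1.3335)
m(c) = -4*c (m(c) = -5*c + c = -4*c)
√(m(X(-3 + 1)) + P) = √(-12*(-3 + 1) - 45735/34297) = √(-12*(-2) - 45735/34297) = √(-4*(-6) - 45735/34297) = √(24 - 45735/34297) = √(777393/34297) = 3*√2962471969/34297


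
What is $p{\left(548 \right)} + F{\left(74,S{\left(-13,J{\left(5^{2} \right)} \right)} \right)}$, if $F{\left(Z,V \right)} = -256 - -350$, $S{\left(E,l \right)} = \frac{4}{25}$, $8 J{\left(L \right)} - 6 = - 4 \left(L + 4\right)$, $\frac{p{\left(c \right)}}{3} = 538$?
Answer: $1708$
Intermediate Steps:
$p{\left(c \right)} = 1614$ ($p{\left(c \right)} = 3 \cdot 538 = 1614$)
$J{\left(L \right)} = - \frac{5}{4} - \frac{L}{2}$ ($J{\left(L \right)} = \frac{3}{4} + \frac{\left(-4\right) \left(L + 4\right)}{8} = \frac{3}{4} + \frac{\left(-4\right) \left(4 + L\right)}{8} = \frac{3}{4} + \frac{-16 - 4 L}{8} = \frac{3}{4} - \left(2 + \frac{L}{2}\right) = - \frac{5}{4} - \frac{L}{2}$)
$S{\left(E,l \right)} = \frac{4}{25}$ ($S{\left(E,l \right)} = 4 \cdot \frac{1}{25} = \frac{4}{25}$)
$F{\left(Z,V \right)} = 94$ ($F{\left(Z,V \right)} = -256 + 350 = 94$)
$p{\left(548 \right)} + F{\left(74,S{\left(-13,J{\left(5^{2} \right)} \right)} \right)} = 1614 + 94 = 1708$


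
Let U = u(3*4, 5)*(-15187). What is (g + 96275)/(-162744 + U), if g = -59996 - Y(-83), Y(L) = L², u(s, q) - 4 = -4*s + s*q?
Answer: -14695/202868 ≈ -0.072436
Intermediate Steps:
u(s, q) = 4 - 4*s + q*s (u(s, q) = 4 + (-4*s + s*q) = 4 + (-4*s + q*s) = 4 - 4*s + q*s)
U = -242992 (U = (4 - 12*4 + 5*(3*4))*(-15187) = (4 - 4*12 + 5*12)*(-15187) = (4 - 48 + 60)*(-15187) = 16*(-15187) = -242992)
g = -66885 (g = -59996 - 1*(-83)² = -59996 - 1*6889 = -59996 - 6889 = -66885)
(g + 96275)/(-162744 + U) = (-66885 + 96275)/(-162744 - 242992) = 29390/(-405736) = 29390*(-1/405736) = -14695/202868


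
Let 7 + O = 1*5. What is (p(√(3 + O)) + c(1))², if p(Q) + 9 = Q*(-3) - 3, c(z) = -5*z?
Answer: 400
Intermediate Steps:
O = -2 (O = -7 + 1*5 = -7 + 5 = -2)
p(Q) = -12 - 3*Q (p(Q) = -9 + (Q*(-3) - 3) = -9 + (-3*Q - 3) = -9 + (-3 - 3*Q) = -12 - 3*Q)
(p(√(3 + O)) + c(1))² = ((-12 - 3*√(3 - 2)) - 5*1)² = ((-12 - 3*√1) - 5)² = ((-12 - 3*1) - 5)² = ((-12 - 3) - 5)² = (-15 - 5)² = (-20)² = 400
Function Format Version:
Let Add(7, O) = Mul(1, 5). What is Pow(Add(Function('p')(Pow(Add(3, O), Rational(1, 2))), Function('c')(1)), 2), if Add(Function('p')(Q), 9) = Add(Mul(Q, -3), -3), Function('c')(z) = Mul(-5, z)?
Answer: 400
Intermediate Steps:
O = -2 (O = Add(-7, Mul(1, 5)) = Add(-7, 5) = -2)
Function('p')(Q) = Add(-12, Mul(-3, Q)) (Function('p')(Q) = Add(-9, Add(Mul(Q, -3), -3)) = Add(-9, Add(Mul(-3, Q), -3)) = Add(-9, Add(-3, Mul(-3, Q))) = Add(-12, Mul(-3, Q)))
Pow(Add(Function('p')(Pow(Add(3, O), Rational(1, 2))), Function('c')(1)), 2) = Pow(Add(Add(-12, Mul(-3, Pow(Add(3, -2), Rational(1, 2)))), Mul(-5, 1)), 2) = Pow(Add(Add(-12, Mul(-3, Pow(1, Rational(1, 2)))), -5), 2) = Pow(Add(Add(-12, Mul(-3, 1)), -5), 2) = Pow(Add(Add(-12, -3), -5), 2) = Pow(Add(-15, -5), 2) = Pow(-20, 2) = 400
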